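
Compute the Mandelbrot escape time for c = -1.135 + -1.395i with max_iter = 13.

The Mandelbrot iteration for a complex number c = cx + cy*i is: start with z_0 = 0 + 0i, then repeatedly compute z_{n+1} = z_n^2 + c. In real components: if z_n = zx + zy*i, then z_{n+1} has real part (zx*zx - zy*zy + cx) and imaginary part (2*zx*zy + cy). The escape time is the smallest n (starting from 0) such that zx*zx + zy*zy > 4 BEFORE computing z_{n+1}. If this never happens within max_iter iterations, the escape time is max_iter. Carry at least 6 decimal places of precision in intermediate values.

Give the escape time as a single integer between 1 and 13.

Answer: 2

Derivation:
z_0 = 0 + 0i, c = -1.1350 + -1.3950i
Iter 1: z = -1.1350 + -1.3950i, |z|^2 = 3.2343
Iter 2: z = -1.7928 + 1.7717i, |z|^2 = 6.3529
Escaped at iteration 2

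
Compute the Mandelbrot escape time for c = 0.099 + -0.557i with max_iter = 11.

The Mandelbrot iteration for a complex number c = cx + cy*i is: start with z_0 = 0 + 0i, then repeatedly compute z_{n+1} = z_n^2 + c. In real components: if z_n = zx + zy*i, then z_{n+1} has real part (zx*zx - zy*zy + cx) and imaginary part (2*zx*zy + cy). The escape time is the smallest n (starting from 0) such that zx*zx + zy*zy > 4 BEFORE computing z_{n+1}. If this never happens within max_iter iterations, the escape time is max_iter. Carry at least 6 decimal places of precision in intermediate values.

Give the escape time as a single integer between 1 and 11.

Answer: 11

Derivation:
z_0 = 0 + 0i, c = 0.0990 + -0.5570i
Iter 1: z = 0.0990 + -0.5570i, |z|^2 = 0.3201
Iter 2: z = -0.2014 + -0.6673i, |z|^2 = 0.4859
Iter 3: z = -0.3057 + -0.2882i, |z|^2 = 0.1765
Iter 4: z = 0.1094 + -0.3808i, |z|^2 = 0.1570
Iter 5: z = -0.0341 + -0.6403i, |z|^2 = 0.4112
Iter 6: z = -0.3099 + -0.5134i, |z|^2 = 0.3596
Iter 7: z = -0.0685 + -0.2388i, |z|^2 = 0.0617
Iter 8: z = 0.0467 + -0.5243i, |z|^2 = 0.2770
Iter 9: z = -0.1737 + -0.6059i, |z|^2 = 0.3973
Iter 10: z = -0.2380 + -0.3465i, |z|^2 = 0.1767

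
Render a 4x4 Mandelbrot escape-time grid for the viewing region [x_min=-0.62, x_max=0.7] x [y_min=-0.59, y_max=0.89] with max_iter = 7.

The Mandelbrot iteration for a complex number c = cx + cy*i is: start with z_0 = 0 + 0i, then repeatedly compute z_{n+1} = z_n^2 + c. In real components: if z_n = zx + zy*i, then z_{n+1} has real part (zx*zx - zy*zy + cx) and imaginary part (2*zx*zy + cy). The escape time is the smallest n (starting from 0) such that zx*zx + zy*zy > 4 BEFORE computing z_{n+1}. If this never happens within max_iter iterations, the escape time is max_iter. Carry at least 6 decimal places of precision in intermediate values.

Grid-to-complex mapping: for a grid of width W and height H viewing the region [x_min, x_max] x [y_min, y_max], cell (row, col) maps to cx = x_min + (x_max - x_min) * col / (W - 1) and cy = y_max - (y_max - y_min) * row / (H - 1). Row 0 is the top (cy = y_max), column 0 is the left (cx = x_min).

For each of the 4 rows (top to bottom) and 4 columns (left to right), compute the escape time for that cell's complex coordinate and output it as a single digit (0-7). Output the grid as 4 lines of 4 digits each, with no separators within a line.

(row=0, col=0): c = -0.6200 + 0.8900i → escape time 4
(row=0, col=1): c = -0.1800 + 0.8900i → escape time 7
(row=0, col=2): c = 0.2600 + 0.8900i → escape time 4
(row=0, col=3): c = 0.7000 + 0.8900i → escape time 2
(row=1, col=0): c = -0.6200 + 0.3967i → escape time 7
(row=1, col=1): c = -0.1800 + 0.3967i → escape time 7
(row=1, col=2): c = 0.2600 + 0.3967i → escape time 7
(row=1, col=3): c = 0.7000 + 0.3967i → escape time 3
(row=2, col=0): c = -0.6200 + -0.0967i → escape time 7
(row=2, col=1): c = -0.1800 + -0.0967i → escape time 7
(row=2, col=2): c = 0.2600 + -0.0967i → escape time 7
(row=2, col=3): c = 0.7000 + -0.0967i → escape time 3
(row=3, col=0): c = -0.6200 + -0.5900i → escape time 7
(row=3, col=1): c = -0.1800 + -0.5900i → escape time 7
(row=3, col=2): c = 0.2600 + -0.5900i → escape time 7
(row=3, col=3): c = 0.7000 + -0.5900i → escape time 3

Answer: 4742
7773
7773
7773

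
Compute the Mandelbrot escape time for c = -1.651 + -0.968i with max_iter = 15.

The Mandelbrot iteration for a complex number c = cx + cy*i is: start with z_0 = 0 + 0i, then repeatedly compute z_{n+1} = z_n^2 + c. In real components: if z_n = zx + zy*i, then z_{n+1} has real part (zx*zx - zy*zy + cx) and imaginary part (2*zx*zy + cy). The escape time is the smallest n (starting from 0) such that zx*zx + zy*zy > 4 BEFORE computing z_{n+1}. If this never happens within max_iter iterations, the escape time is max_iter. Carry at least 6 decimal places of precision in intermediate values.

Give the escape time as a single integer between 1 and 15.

z_0 = 0 + 0i, c = -1.6510 + -0.9680i
Iter 1: z = -1.6510 + -0.9680i, |z|^2 = 3.6628
Iter 2: z = 0.1378 + 2.2283i, |z|^2 = 4.9845
Escaped at iteration 2

Answer: 2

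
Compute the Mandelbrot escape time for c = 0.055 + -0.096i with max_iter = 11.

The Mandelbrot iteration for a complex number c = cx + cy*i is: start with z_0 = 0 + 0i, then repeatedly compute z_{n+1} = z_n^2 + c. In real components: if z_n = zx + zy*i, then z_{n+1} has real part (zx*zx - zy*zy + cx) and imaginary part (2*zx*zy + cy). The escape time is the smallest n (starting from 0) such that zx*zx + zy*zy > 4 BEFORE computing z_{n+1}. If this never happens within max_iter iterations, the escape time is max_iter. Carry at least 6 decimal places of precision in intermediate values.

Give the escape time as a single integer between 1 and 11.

z_0 = 0 + 0i, c = 0.0550 + -0.0960i
Iter 1: z = 0.0550 + -0.0960i, |z|^2 = 0.0122
Iter 2: z = 0.0488 + -0.1066i, |z|^2 = 0.0137
Iter 3: z = 0.0460 + -0.1064i, |z|^2 = 0.0134
Iter 4: z = 0.0458 + -0.1058i, |z|^2 = 0.0133
Iter 5: z = 0.0459 + -0.1057i, |z|^2 = 0.0133
Iter 6: z = 0.0459 + -0.1057i, |z|^2 = 0.0133
Iter 7: z = 0.0459 + -0.1057i, |z|^2 = 0.0133
Iter 8: z = 0.0459 + -0.1057i, |z|^2 = 0.0133
Iter 9: z = 0.0459 + -0.1057i, |z|^2 = 0.0133
Iter 10: z = 0.0459 + -0.1057i, |z|^2 = 0.0133

Answer: 11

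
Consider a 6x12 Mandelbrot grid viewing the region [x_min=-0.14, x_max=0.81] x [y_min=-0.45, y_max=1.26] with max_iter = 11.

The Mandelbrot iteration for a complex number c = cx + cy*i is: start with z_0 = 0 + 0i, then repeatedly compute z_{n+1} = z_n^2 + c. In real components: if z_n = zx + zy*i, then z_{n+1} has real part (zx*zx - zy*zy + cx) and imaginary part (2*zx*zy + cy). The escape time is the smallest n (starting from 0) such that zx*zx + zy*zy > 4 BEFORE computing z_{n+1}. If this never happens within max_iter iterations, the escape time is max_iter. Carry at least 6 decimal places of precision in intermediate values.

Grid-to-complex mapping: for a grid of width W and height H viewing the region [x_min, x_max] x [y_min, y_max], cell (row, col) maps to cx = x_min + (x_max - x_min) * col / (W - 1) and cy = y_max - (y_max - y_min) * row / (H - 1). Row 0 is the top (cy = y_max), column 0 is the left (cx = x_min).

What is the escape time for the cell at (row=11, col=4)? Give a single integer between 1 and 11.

z_0 = 0 + 0i, c = 0.6200 + -0.4500i
Iter 1: z = 0.6200 + -0.4500i, |z|^2 = 0.5869
Iter 2: z = 0.8019 + -1.0080i, |z|^2 = 1.6591
Iter 3: z = 0.2470 + -2.0666i, |z|^2 = 4.3320
Escaped at iteration 3

Answer: 3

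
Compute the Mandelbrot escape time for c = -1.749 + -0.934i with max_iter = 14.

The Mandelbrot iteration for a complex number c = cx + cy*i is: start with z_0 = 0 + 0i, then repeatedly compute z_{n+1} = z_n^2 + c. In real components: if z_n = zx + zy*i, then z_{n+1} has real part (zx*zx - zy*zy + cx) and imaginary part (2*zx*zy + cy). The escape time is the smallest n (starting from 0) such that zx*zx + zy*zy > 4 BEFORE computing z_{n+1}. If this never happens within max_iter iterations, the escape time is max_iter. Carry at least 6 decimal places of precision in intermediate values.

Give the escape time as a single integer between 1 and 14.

z_0 = 0 + 0i, c = -1.7490 + -0.9340i
Iter 1: z = -1.7490 + -0.9340i, |z|^2 = 3.9314
Iter 2: z = 0.4376 + 2.3331i, |z|^2 = 5.6350
Escaped at iteration 2

Answer: 2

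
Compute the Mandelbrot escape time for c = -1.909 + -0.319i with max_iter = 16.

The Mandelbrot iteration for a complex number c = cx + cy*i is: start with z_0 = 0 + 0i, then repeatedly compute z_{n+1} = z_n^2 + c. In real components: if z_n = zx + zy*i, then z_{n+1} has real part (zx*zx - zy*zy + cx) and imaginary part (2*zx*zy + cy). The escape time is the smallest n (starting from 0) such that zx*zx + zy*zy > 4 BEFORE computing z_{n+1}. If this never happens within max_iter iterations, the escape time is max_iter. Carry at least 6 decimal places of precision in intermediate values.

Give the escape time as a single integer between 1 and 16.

z_0 = 0 + 0i, c = -1.9090 + -0.3190i
Iter 1: z = -1.9090 + -0.3190i, |z|^2 = 3.7460
Iter 2: z = 1.6335 + 0.8989i, |z|^2 = 3.4765
Iter 3: z = -0.0487 + 2.6179i, |z|^2 = 6.8557
Escaped at iteration 3

Answer: 3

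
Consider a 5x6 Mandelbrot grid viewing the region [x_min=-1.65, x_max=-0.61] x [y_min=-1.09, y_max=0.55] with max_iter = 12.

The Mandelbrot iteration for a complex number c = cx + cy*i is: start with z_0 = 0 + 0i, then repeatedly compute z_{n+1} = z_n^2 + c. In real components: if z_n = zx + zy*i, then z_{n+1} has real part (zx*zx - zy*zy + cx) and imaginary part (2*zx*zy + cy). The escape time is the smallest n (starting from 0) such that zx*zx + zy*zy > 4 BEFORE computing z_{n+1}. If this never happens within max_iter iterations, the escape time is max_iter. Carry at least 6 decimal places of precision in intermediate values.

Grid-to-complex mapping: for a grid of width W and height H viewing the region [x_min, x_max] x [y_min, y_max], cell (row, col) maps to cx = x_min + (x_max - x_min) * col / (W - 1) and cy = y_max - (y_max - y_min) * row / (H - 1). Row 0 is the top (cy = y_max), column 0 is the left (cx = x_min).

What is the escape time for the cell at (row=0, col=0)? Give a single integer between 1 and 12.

Answer: 3

Derivation:
z_0 = 0 + 0i, c = -1.6500 + 0.5500i
Iter 1: z = -1.6500 + 0.5500i, |z|^2 = 3.0250
Iter 2: z = 0.7700 + -1.2650i, |z|^2 = 2.1931
Iter 3: z = -2.6573 + -1.3981i, |z|^2 = 9.0161
Escaped at iteration 3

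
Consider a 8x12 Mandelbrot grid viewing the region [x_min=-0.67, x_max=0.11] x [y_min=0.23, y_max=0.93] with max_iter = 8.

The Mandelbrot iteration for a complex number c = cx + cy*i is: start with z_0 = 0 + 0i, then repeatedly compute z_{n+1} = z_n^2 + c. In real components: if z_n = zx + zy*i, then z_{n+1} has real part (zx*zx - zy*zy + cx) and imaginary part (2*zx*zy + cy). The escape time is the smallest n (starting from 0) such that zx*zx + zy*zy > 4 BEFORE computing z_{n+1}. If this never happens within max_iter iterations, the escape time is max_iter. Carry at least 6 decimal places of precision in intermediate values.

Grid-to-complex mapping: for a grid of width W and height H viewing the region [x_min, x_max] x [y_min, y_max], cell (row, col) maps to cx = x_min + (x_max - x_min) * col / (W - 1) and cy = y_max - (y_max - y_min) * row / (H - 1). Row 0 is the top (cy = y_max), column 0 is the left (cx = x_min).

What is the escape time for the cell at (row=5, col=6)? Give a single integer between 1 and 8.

Answer: 8

Derivation:
z_0 = 0 + 0i, c = -0.0014 + 0.6118i
Iter 1: z = -0.0014 + 0.6118i, |z|^2 = 0.3743
Iter 2: z = -0.3757 + 0.6101i, |z|^2 = 0.5134
Iter 3: z = -0.2324 + 0.1534i, |z|^2 = 0.0775
Iter 4: z = 0.0291 + 0.5405i, |z|^2 = 0.2930
Iter 5: z = -0.2928 + 0.6433i, |z|^2 = 0.4995
Iter 6: z = -0.3295 + 0.2352i, |z|^2 = 0.1639
Iter 7: z = 0.0518 + 0.4568i, |z|^2 = 0.2114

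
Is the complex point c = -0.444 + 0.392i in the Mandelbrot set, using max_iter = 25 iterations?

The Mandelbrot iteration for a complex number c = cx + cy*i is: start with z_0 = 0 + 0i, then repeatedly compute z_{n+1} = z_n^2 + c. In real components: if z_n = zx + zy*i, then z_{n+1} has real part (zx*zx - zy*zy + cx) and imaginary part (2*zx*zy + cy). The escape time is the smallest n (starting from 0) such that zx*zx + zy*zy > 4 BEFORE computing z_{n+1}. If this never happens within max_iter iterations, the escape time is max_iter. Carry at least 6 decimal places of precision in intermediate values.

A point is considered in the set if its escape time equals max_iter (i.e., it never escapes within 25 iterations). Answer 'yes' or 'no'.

z_0 = 0 + 0i, c = -0.4440 + 0.3920i
Iter 1: z = -0.4440 + 0.3920i, |z|^2 = 0.3508
Iter 2: z = -0.4005 + 0.0439i, |z|^2 = 0.1624
Iter 3: z = -0.2855 + 0.3568i, |z|^2 = 0.2088
Iter 4: z = -0.4898 + 0.1882i, |z|^2 = 0.2754
Iter 5: z = -0.2395 + 0.2076i, |z|^2 = 0.1005
Iter 6: z = -0.4297 + 0.2926i, |z|^2 = 0.2703
Iter 7: z = -0.3449 + 0.1406i, |z|^2 = 0.1387
Iter 8: z = -0.3448 + 0.2950i, |z|^2 = 0.2059
Iter 9: z = -0.4122 + 0.1886i, |z|^2 = 0.2054
Iter 10: z = -0.3097 + 0.2366i, |z|^2 = 0.1519
Iter 11: z = -0.4041 + 0.2455i, |z|^2 = 0.2235
Iter 12: z = -0.3410 + 0.1936i, |z|^2 = 0.1538
Iter 13: z = -0.3652 + 0.2600i, |z|^2 = 0.2010
Iter 14: z = -0.3782 + 0.2021i, |z|^2 = 0.1839
Iter 15: z = -0.3418 + 0.2391i, |z|^2 = 0.1740
Iter 16: z = -0.3843 + 0.2285i, |z|^2 = 0.1999
Iter 17: z = -0.3485 + 0.2163i, |z|^2 = 0.1683
Iter 18: z = -0.3693 + 0.2412i, |z|^2 = 0.1946
Iter 19: z = -0.3658 + 0.2138i, |z|^2 = 0.1795
Iter 20: z = -0.3559 + 0.2356i, |z|^2 = 0.1822
Iter 21: z = -0.3728 + 0.2243i, |z|^2 = 0.1893
Iter 22: z = -0.3553 + 0.2248i, |z|^2 = 0.1768
Iter 23: z = -0.3683 + 0.2323i, |z|^2 = 0.1896
Iter 24: z = -0.3623 + 0.2209i, |z|^2 = 0.1801
Did not escape in 25 iterations → in set

Answer: yes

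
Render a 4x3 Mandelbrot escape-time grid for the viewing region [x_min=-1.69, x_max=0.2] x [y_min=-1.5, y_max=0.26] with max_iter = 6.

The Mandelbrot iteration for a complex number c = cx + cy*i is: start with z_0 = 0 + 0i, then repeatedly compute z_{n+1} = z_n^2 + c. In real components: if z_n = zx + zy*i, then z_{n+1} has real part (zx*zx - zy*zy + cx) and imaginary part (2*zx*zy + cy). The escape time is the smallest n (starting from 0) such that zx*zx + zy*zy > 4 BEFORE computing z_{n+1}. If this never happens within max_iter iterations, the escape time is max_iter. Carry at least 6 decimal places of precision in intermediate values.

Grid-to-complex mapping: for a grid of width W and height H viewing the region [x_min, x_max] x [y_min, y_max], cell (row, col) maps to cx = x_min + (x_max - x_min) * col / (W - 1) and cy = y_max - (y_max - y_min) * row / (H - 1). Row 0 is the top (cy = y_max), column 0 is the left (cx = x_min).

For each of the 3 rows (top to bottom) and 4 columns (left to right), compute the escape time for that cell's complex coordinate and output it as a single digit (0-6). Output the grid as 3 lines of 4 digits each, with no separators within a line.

(row=0, col=0): c = -1.6900 + 0.2600i → escape time 4
(row=0, col=1): c = -1.0600 + 0.2600i → escape time 6
(row=0, col=2): c = -0.4300 + 0.2600i → escape time 6
(row=0, col=3): c = 0.2000 + 0.2600i → escape time 6
(row=1, col=0): c = -1.6900 + -0.6200i → escape time 3
(row=1, col=1): c = -1.0600 + -0.6200i → escape time 4
(row=1, col=2): c = -0.4300 + -0.6200i → escape time 6
(row=1, col=3): c = 0.2000 + -0.6200i → escape time 6
(row=2, col=0): c = -1.6900 + -1.5000i → escape time 1
(row=2, col=1): c = -1.0600 + -1.5000i → escape time 2
(row=2, col=2): c = -0.4300 + -1.5000i → escape time 2
(row=2, col=3): c = 0.2000 + -1.5000i → escape time 2

Answer: 4666
3466
1222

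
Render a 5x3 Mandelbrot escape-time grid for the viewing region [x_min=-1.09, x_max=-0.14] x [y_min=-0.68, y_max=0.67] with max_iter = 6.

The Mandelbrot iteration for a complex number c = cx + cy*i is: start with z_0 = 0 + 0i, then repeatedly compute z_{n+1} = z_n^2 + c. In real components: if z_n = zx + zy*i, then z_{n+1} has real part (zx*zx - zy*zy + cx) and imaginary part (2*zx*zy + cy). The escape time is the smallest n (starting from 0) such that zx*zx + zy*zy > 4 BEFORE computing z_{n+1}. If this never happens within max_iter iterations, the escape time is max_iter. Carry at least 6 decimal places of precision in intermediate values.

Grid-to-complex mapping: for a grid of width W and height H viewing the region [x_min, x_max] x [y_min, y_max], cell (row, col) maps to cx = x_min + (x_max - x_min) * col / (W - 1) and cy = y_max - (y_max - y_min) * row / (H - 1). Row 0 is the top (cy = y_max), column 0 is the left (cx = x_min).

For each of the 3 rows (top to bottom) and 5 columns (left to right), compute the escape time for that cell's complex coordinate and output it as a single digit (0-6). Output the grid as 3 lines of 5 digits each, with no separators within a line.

(row=0, col=0): c = -1.0900 + 0.6700i → escape time 3
(row=0, col=1): c = -0.8525 + 0.6700i → escape time 4
(row=0, col=2): c = -0.6150 + 0.6700i → escape time 6
(row=0, col=3): c = -0.3775 + 0.6700i → escape time 6
(row=0, col=4): c = -0.1400 + 0.6700i → escape time 6
(row=1, col=0): c = -1.0900 + -0.0050i → escape time 6
(row=1, col=1): c = -0.8525 + -0.0050i → escape time 6
(row=1, col=2): c = -0.6150 + -0.0050i → escape time 6
(row=1, col=3): c = -0.3775 + -0.0050i → escape time 6
(row=1, col=4): c = -0.1400 + -0.0050i → escape time 6
(row=2, col=0): c = -1.0900 + -0.6800i → escape time 3
(row=2, col=1): c = -0.8525 + -0.6800i → escape time 4
(row=2, col=2): c = -0.6150 + -0.6800i → escape time 6
(row=2, col=3): c = -0.3775 + -0.6800i → escape time 6
(row=2, col=4): c = -0.1400 + -0.6800i → escape time 6

Answer: 34666
66666
34666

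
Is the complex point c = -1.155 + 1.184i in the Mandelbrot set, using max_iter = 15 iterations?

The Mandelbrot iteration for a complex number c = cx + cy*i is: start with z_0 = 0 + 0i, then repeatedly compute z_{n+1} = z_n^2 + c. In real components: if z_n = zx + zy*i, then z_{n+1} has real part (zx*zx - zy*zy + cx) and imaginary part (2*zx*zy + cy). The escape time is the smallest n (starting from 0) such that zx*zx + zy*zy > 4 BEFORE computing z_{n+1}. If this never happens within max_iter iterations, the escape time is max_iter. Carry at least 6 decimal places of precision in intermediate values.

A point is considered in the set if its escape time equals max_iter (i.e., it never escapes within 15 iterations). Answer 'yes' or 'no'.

Answer: no

Derivation:
z_0 = 0 + 0i, c = -1.1550 + 1.1840i
Iter 1: z = -1.1550 + 1.1840i, |z|^2 = 2.7359
Iter 2: z = -1.2228 + -1.5510i, |z|^2 = 3.9010
Iter 3: z = -2.0654 + 4.9773i, |z|^2 = 29.0396
Escaped at iteration 3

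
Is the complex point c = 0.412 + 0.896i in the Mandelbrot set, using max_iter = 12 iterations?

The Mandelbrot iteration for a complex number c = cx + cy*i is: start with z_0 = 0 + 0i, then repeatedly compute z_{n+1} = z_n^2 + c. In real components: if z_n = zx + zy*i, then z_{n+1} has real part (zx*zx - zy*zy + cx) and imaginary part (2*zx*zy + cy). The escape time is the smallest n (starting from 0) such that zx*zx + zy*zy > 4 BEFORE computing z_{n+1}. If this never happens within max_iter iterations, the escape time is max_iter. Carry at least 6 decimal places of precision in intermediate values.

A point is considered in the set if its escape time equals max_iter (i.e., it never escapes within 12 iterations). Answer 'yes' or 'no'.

z_0 = 0 + 0i, c = 0.4120 + 0.8960i
Iter 1: z = 0.4120 + 0.8960i, |z|^2 = 0.9726
Iter 2: z = -0.2211 + 1.6343i, |z|^2 = 2.7198
Iter 3: z = -2.2101 + 0.1734i, |z|^2 = 4.9145
Escaped at iteration 3

Answer: no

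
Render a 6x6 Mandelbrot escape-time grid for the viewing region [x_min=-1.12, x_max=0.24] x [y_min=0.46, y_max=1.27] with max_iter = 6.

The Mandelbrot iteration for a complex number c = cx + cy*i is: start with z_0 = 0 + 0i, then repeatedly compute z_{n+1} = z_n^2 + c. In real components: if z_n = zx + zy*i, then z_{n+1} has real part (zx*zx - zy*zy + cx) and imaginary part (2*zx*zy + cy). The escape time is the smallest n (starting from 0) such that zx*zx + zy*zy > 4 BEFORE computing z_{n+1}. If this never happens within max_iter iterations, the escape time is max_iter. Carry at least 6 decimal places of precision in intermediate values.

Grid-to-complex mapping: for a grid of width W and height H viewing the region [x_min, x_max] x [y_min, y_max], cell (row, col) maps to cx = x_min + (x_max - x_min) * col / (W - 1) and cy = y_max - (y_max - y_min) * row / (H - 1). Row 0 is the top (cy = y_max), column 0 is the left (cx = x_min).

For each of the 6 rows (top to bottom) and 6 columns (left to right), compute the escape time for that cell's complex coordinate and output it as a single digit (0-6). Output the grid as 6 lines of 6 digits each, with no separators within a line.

(row=0, col=0): c = -1.1200 + 1.2700i → escape time 2
(row=0, col=1): c = -0.8480 + 1.2700i → escape time 3
(row=0, col=2): c = -0.5760 + 1.2700i → escape time 3
(row=0, col=3): c = -0.3040 + 1.2700i → escape time 3
(row=0, col=4): c = -0.0320 + 1.2700i → escape time 2
(row=0, col=5): c = 0.2400 + 1.2700i → escape time 2
(row=1, col=0): c = -1.1200 + 1.1080i → escape time 3
(row=1, col=1): c = -0.8480 + 1.1080i → escape time 3
(row=1, col=2): c = -0.5760 + 1.1080i → escape time 3
(row=1, col=3): c = -0.3040 + 1.1080i → escape time 4
(row=1, col=4): c = -0.0320 + 1.1080i → escape time 4
(row=1, col=5): c = 0.2400 + 1.1080i → escape time 3
(row=2, col=0): c = -1.1200 + 0.9460i → escape time 3
(row=2, col=1): c = -0.8480 + 0.9460i → escape time 3
(row=2, col=2): c = -0.5760 + 0.9460i → escape time 4
(row=2, col=3): c = -0.3040 + 0.9460i → escape time 5
(row=2, col=4): c = -0.0320 + 0.9460i → escape time 6
(row=2, col=5): c = 0.2400 + 0.9460i → escape time 4
(row=3, col=0): c = -1.1200 + 0.7840i → escape time 3
(row=3, col=1): c = -0.8480 + 0.7840i → escape time 4
(row=3, col=2): c = -0.5760 + 0.7840i → escape time 5
(row=3, col=3): c = -0.3040 + 0.7840i → escape time 6
(row=3, col=4): c = -0.0320 + 0.7840i → escape time 6
(row=3, col=5): c = 0.2400 + 0.7840i → escape time 5
(row=4, col=0): c = -1.1200 + 0.6220i → escape time 4
(row=4, col=1): c = -0.8480 + 0.6220i → escape time 5
(row=4, col=2): c = -0.5760 + 0.6220i → escape time 6
(row=4, col=3): c = -0.3040 + 0.6220i → escape time 6
(row=4, col=4): c = -0.0320 + 0.6220i → escape time 6
(row=4, col=5): c = 0.2400 + 0.6220i → escape time 6
(row=5, col=0): c = -1.1200 + 0.4600i → escape time 5
(row=5, col=1): c = -0.8480 + 0.4600i → escape time 6
(row=5, col=2): c = -0.5760 + 0.4600i → escape time 6
(row=5, col=3): c = -0.3040 + 0.4600i → escape time 6
(row=5, col=4): c = -0.0320 + 0.4600i → escape time 6
(row=5, col=5): c = 0.2400 + 0.4600i → escape time 6

Answer: 233322
333443
334564
345665
456666
566666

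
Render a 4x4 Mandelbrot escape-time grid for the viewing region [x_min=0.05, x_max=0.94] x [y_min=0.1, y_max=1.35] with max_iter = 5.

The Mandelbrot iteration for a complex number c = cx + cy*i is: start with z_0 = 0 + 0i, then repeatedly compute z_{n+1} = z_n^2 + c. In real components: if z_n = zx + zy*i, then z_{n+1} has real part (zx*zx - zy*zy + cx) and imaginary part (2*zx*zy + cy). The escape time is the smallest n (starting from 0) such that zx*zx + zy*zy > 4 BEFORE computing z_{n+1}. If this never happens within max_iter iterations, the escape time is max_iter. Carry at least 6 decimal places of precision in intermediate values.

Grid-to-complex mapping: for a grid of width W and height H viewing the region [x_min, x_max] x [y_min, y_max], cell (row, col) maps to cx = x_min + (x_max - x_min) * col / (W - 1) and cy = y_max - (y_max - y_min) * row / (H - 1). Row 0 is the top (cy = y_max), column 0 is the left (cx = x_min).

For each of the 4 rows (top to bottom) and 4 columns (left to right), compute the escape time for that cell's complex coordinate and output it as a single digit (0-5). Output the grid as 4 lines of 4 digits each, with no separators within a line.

Answer: 2222
5322
5532
5543

Derivation:
(row=0, col=0): c = 0.0500 + 1.3500i → escape time 2
(row=0, col=1): c = 0.3467 + 1.3500i → escape time 2
(row=0, col=2): c = 0.6433 + 1.3500i → escape time 2
(row=0, col=3): c = 0.9400 + 1.3500i → escape time 2
(row=1, col=0): c = 0.0500 + 0.9333i → escape time 5
(row=1, col=1): c = 0.3467 + 0.9333i → escape time 3
(row=1, col=2): c = 0.6433 + 0.9333i → escape time 2
(row=1, col=3): c = 0.9400 + 0.9333i → escape time 2
(row=2, col=0): c = 0.0500 + 0.5167i → escape time 5
(row=2, col=1): c = 0.3467 + 0.5167i → escape time 5
(row=2, col=2): c = 0.6433 + 0.5167i → escape time 3
(row=2, col=3): c = 0.9400 + 0.5167i → escape time 2
(row=3, col=0): c = 0.0500 + 0.1000i → escape time 5
(row=3, col=1): c = 0.3467 + 0.1000i → escape time 5
(row=3, col=2): c = 0.6433 + 0.1000i → escape time 4
(row=3, col=3): c = 0.9400 + 0.1000i → escape time 3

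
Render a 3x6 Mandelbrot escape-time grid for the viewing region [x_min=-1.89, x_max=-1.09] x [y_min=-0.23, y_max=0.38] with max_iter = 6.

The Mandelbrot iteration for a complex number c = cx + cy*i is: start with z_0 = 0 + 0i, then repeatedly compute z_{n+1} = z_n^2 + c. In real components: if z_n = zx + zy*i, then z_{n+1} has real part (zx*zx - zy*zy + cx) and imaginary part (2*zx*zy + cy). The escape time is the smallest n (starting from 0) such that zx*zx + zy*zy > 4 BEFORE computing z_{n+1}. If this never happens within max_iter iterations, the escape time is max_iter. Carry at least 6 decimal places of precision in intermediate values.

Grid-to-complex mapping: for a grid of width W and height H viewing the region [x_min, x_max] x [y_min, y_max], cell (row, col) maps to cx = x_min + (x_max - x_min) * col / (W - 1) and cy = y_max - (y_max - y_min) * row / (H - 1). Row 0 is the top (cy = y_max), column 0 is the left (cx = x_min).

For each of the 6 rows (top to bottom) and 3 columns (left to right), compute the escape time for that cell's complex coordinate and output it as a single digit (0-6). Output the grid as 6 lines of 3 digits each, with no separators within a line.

Answer: 346
356
466
666
466
456

Derivation:
(row=0, col=0): c = -1.8900 + 0.3800i → escape time 3
(row=0, col=1): c = -1.4900 + 0.3800i → escape time 4
(row=0, col=2): c = -1.0900 + 0.3800i → escape time 6
(row=1, col=0): c = -1.8900 + 0.2580i → escape time 3
(row=1, col=1): c = -1.4900 + 0.2580i → escape time 5
(row=1, col=2): c = -1.0900 + 0.2580i → escape time 6
(row=2, col=0): c = -1.8900 + 0.1360i → escape time 4
(row=2, col=1): c = -1.4900 + 0.1360i → escape time 6
(row=2, col=2): c = -1.0900 + 0.1360i → escape time 6
(row=3, col=0): c = -1.8900 + 0.0140i → escape time 6
(row=3, col=1): c = -1.4900 + 0.0140i → escape time 6
(row=3, col=2): c = -1.0900 + 0.0140i → escape time 6
(row=4, col=0): c = -1.8900 + -0.1080i → escape time 4
(row=4, col=1): c = -1.4900 + -0.1080i → escape time 6
(row=4, col=2): c = -1.0900 + -0.1080i → escape time 6
(row=5, col=0): c = -1.8900 + -0.2300i → escape time 4
(row=5, col=1): c = -1.4900 + -0.2300i → escape time 5
(row=5, col=2): c = -1.0900 + -0.2300i → escape time 6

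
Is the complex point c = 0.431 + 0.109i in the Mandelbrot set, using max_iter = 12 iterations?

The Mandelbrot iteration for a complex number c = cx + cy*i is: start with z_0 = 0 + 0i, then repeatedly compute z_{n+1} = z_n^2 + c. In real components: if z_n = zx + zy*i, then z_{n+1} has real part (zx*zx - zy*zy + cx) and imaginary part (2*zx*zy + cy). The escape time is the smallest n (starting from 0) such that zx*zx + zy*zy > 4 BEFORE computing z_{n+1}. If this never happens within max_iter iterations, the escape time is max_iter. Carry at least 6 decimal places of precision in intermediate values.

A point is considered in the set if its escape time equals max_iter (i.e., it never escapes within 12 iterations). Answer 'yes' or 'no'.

z_0 = 0 + 0i, c = 0.4310 + 0.1090i
Iter 1: z = 0.4310 + 0.1090i, |z|^2 = 0.1976
Iter 2: z = 0.6049 + 0.2030i, |z|^2 = 0.4071
Iter 3: z = 0.7557 + 0.3545i, |z|^2 = 0.6968
Iter 4: z = 0.8764 + 0.6448i, |z|^2 = 1.1838
Iter 5: z = 0.7832 + 1.2392i, |z|^2 = 2.1491
Iter 6: z = -0.4912 + 2.0502i, |z|^2 = 4.4445
Escaped at iteration 6

Answer: no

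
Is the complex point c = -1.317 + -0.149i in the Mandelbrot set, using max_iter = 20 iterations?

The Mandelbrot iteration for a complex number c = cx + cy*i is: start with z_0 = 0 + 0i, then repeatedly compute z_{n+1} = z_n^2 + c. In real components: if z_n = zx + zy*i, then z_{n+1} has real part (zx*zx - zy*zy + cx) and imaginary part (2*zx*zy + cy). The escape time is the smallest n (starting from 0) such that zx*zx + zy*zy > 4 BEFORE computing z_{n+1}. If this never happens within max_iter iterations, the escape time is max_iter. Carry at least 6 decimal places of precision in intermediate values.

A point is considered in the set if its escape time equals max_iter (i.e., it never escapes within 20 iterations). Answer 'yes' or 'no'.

z_0 = 0 + 0i, c = -1.3170 + -0.1490i
Iter 1: z = -1.3170 + -0.1490i, |z|^2 = 1.7567
Iter 2: z = 0.3953 + 0.2435i, |z|^2 = 0.2155
Iter 3: z = -1.2200 + 0.0435i, |z|^2 = 1.4903
Iter 4: z = 0.1696 + -0.2551i, |z|^2 = 0.0938
Iter 5: z = -1.3533 + -0.2355i, |z|^2 = 1.8869
Iter 6: z = 0.4590 + 0.4884i, |z|^2 = 0.4493
Iter 7: z = -1.3449 + 0.2994i, |z|^2 = 1.8984
Iter 8: z = 0.4021 + -0.9543i, |z|^2 = 1.0723
Iter 9: z = -2.0660 + -0.9164i, |z|^2 = 5.1082
Escaped at iteration 9

Answer: no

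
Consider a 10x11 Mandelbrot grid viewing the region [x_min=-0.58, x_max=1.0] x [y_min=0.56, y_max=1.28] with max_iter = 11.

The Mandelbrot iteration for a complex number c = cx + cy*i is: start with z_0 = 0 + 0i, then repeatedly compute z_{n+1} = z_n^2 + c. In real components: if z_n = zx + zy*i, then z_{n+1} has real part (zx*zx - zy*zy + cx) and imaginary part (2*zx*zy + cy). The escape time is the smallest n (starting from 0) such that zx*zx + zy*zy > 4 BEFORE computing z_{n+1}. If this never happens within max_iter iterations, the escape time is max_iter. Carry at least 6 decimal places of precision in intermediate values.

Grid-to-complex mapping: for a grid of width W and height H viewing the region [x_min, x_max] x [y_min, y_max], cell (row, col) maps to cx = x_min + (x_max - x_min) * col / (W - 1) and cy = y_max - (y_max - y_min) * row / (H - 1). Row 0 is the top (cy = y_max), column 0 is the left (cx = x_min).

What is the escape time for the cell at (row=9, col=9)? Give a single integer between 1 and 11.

z_0 = 0 + 0i, c = 1.0000 + 0.6320i
Iter 1: z = 1.0000 + 0.6320i, |z|^2 = 1.3994
Iter 2: z = 1.6006 + 1.8960i, |z|^2 = 6.1567
Escaped at iteration 2

Answer: 2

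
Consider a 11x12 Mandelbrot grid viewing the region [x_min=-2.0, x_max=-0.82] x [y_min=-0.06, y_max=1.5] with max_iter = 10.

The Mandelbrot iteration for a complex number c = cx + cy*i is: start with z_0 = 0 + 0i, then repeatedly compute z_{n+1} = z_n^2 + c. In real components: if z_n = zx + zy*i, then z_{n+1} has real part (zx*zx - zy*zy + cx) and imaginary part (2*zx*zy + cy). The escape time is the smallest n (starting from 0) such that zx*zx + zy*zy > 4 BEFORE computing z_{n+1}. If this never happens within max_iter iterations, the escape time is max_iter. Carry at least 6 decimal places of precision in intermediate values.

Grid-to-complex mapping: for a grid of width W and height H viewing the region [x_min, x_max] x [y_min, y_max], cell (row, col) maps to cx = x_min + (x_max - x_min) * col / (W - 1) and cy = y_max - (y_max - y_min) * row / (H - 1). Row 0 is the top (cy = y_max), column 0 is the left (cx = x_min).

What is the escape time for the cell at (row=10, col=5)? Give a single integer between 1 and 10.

z_0 = 0 + 0i, c = -1.4100 + 0.0818i
Iter 1: z = -1.4100 + 0.0818i, |z|^2 = 1.9948
Iter 2: z = 0.5714 + -0.1489i, |z|^2 = 0.3487
Iter 3: z = -1.1057 + -0.0884i, |z|^2 = 1.2303
Iter 4: z = -0.1953 + 0.2772i, |z|^2 = 0.1150
Iter 5: z = -1.4487 + -0.0265i, |z|^2 = 2.0994
Iter 6: z = 0.6880 + 0.1585i, |z|^2 = 0.4985
Iter 7: z = -0.9617 + 0.2999i, |z|^2 = 1.0149
Iter 8: z = -0.5750 + -0.4950i, |z|^2 = 0.5757
Iter 9: z = -1.3244 + 0.6511i, |z|^2 = 2.1780

Answer: 10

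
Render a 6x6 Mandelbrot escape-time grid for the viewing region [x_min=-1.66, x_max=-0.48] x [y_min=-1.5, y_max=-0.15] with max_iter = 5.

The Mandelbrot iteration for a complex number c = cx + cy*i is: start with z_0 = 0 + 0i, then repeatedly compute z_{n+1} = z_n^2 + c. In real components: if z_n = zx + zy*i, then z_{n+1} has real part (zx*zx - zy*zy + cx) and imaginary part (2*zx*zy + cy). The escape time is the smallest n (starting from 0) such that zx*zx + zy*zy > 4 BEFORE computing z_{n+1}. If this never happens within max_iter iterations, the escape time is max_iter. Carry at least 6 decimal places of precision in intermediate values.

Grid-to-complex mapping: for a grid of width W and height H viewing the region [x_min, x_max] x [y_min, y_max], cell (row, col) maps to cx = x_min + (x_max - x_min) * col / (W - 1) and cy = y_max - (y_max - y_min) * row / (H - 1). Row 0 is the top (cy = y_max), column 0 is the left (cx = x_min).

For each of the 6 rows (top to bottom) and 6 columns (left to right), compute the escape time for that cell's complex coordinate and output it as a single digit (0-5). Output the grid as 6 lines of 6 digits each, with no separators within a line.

(row=0, col=0): c = -1.6600 + -0.1500i → escape time 5
(row=0, col=1): c = -1.4240 + -0.1500i → escape time 5
(row=0, col=2): c = -1.1880 + -0.1500i → escape time 5
(row=0, col=3): c = -0.9520 + -0.1500i → escape time 5
(row=0, col=4): c = -0.7160 + -0.1500i → escape time 5
(row=0, col=5): c = -0.4800 + -0.1500i → escape time 5
(row=1, col=0): c = -1.6600 + -0.4200i → escape time 3
(row=1, col=1): c = -1.4240 + -0.4200i → escape time 4
(row=1, col=2): c = -1.1880 + -0.4200i → escape time 5
(row=1, col=3): c = -0.9520 + -0.4200i → escape time 5
(row=1, col=4): c = -0.7160 + -0.4200i → escape time 5
(row=1, col=5): c = -0.4800 + -0.4200i → escape time 5
(row=2, col=0): c = -1.6600 + -0.6900i → escape time 3
(row=2, col=1): c = -1.4240 + -0.6900i → escape time 3
(row=2, col=2): c = -1.1880 + -0.6900i → escape time 3
(row=2, col=3): c = -0.9520 + -0.6900i → escape time 4
(row=2, col=4): c = -0.7160 + -0.6900i → escape time 5
(row=2, col=5): c = -0.4800 + -0.6900i → escape time 5
(row=3, col=0): c = -1.6600 + -0.9600i → escape time 2
(row=3, col=1): c = -1.4240 + -0.9600i → escape time 3
(row=3, col=2): c = -1.1880 + -0.9600i → escape time 3
(row=3, col=3): c = -0.9520 + -0.9600i → escape time 3
(row=3, col=4): c = -0.7160 + -0.9600i → escape time 4
(row=3, col=5): c = -0.4800 + -0.9600i → escape time 4
(row=4, col=0): c = -1.6600 + -1.2300i → escape time 1
(row=4, col=1): c = -1.4240 + -1.2300i → escape time 2
(row=4, col=2): c = -1.1880 + -1.2300i → escape time 2
(row=4, col=3): c = -0.9520 + -1.2300i → escape time 3
(row=4, col=4): c = -0.7160 + -1.2300i → escape time 3
(row=4, col=5): c = -0.4800 + -1.2300i → escape time 3
(row=5, col=0): c = -1.6600 + -1.5000i → escape time 1
(row=5, col=1): c = -1.4240 + -1.5000i → escape time 1
(row=5, col=2): c = -1.1880 + -1.5000i → escape time 2
(row=5, col=3): c = -0.9520 + -1.5000i → escape time 2
(row=5, col=4): c = -0.7160 + -1.5000i → escape time 2
(row=5, col=5): c = -0.4800 + -1.5000i → escape time 2

Answer: 555555
345555
333455
233344
122333
112222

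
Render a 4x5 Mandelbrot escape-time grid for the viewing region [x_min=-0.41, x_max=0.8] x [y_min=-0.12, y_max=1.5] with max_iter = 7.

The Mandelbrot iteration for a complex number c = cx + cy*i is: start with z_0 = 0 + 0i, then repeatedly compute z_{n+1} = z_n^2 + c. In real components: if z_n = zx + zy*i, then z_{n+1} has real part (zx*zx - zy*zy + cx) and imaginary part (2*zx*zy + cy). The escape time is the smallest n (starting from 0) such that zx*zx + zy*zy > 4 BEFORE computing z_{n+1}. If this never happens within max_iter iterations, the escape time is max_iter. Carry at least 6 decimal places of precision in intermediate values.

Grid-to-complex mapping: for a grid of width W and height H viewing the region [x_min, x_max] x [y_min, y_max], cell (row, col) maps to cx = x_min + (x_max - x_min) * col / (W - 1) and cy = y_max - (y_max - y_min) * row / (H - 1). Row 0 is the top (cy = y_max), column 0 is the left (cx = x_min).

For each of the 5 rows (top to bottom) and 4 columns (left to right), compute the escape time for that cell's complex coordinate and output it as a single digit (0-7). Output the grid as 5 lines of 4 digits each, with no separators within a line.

(row=0, col=0): c = -0.4100 + 1.5000i → escape time 2
(row=0, col=1): c = -0.0067 + 1.5000i → escape time 2
(row=0, col=2): c = 0.3967 + 1.5000i → escape time 2
(row=0, col=3): c = 0.8000 + 1.5000i → escape time 2
(row=1, col=0): c = -0.4100 + 1.0950i → escape time 4
(row=1, col=1): c = -0.0067 + 1.0950i → escape time 4
(row=1, col=2): c = 0.3967 + 1.0950i → escape time 2
(row=1, col=3): c = 0.8000 + 1.0950i → escape time 2
(row=2, col=0): c = -0.4100 + 0.6900i → escape time 7
(row=2, col=1): c = -0.0067 + 0.6900i → escape time 7
(row=2, col=2): c = 0.3967 + 0.6900i → escape time 6
(row=2, col=3): c = 0.8000 + 0.6900i → escape time 2
(row=3, col=0): c = -0.4100 + 0.2850i → escape time 7
(row=3, col=1): c = -0.0067 + 0.2850i → escape time 7
(row=3, col=2): c = 0.3967 + 0.2850i → escape time 7
(row=3, col=3): c = 0.8000 + 0.2850i → escape time 3
(row=4, col=0): c = -0.4100 + -0.1200i → escape time 7
(row=4, col=1): c = -0.0067 + -0.1200i → escape time 7
(row=4, col=2): c = 0.3967 + -0.1200i → escape time 7
(row=4, col=3): c = 0.8000 + -0.1200i → escape time 3

Answer: 2222
4422
7762
7773
7773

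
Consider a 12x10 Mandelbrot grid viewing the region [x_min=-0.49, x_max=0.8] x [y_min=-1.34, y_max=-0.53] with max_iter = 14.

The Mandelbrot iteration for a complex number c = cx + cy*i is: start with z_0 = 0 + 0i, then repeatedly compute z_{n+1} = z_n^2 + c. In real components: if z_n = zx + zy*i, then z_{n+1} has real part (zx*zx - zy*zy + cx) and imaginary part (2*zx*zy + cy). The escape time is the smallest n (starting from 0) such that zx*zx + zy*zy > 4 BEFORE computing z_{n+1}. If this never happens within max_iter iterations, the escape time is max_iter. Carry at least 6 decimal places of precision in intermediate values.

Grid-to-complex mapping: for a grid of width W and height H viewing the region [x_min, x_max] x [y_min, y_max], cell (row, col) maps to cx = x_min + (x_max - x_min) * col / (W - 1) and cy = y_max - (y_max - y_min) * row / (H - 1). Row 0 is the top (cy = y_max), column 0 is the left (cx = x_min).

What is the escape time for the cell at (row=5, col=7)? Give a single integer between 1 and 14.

z_0 = 0 + 0i, c = 0.3309 + -0.9800i
Iter 1: z = 0.3309 + -0.9800i, |z|^2 = 1.0699
Iter 2: z = -0.5200 + -1.6286i, |z|^2 = 2.9227
Iter 3: z = -2.0510 + 0.7137i, |z|^2 = 4.7159
Escaped at iteration 3

Answer: 3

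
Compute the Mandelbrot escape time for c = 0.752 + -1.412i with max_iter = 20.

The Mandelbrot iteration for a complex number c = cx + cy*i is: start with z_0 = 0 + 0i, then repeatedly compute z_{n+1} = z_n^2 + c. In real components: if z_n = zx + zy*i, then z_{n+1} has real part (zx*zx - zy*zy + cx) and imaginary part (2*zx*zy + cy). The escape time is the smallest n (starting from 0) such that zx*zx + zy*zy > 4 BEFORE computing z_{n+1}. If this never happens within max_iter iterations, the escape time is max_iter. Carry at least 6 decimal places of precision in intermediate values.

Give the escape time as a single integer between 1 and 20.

z_0 = 0 + 0i, c = 0.7520 + -1.4120i
Iter 1: z = 0.7520 + -1.4120i, |z|^2 = 2.5592
Iter 2: z = -0.6762 + -3.5356i, |z|^2 = 12.9581
Escaped at iteration 2

Answer: 2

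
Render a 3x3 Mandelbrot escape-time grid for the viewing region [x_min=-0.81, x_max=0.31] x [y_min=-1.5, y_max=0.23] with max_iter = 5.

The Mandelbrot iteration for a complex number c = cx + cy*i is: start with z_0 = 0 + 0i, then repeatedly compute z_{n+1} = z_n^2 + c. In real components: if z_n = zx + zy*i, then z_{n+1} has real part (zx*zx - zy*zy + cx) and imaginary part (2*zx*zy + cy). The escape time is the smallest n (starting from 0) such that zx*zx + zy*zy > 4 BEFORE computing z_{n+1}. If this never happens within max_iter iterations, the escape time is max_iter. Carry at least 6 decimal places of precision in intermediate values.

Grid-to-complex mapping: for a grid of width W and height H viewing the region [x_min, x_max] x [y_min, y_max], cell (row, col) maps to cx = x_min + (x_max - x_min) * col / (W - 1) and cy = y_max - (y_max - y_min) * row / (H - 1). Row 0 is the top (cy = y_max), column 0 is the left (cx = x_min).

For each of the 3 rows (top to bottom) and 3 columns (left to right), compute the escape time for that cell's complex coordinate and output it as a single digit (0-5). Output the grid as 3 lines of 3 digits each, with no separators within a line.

(row=0, col=0): c = -0.8100 + 0.2300i → escape time 5
(row=0, col=1): c = -0.2500 + 0.2300i → escape time 5
(row=0, col=2): c = 0.3100 + 0.2300i → escape time 5
(row=1, col=0): c = -0.8100 + -0.6350i → escape time 5
(row=1, col=1): c = -0.2500 + -0.6350i → escape time 5
(row=1, col=2): c = 0.3100 + -0.6350i → escape time 5
(row=2, col=0): c = -0.8100 + -1.5000i → escape time 2
(row=2, col=1): c = -0.2500 + -1.5000i → escape time 2
(row=2, col=2): c = 0.3100 + -1.5000i → escape time 2

Answer: 555
555
222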